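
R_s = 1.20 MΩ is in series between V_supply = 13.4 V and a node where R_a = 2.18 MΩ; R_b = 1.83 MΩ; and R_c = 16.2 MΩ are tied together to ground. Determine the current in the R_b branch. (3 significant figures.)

I ≈ 3.21 µA

Parallel bank: R_p = 1/(1/2.18 + 1/1.83 + 1/16.2) = 0.9373 MΩ.
Node voltage V_A = V_supply · R_p/(R_s + R_p) = 13.4 × 0.4385 = 5.876 V.
I(R_b) = V_A / R_b = 5.876/1.83 = 3.211 µA.
(Equivalently: I_total = 6.270 µA, then current-divider fraction G_k/ΣG = 0.5122.)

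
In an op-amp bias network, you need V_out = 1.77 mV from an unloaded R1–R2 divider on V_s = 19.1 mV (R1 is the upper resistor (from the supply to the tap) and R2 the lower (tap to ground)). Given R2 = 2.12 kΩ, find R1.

R1 ≈ 20.8 kΩ

Required fraction k = V_out/V_s = 0.09267.
So R1 = R2 · (V_s/V_out − 1) = 2.12 × (19.1/1.77 − 1) = 2.12 × 9.791 = 20.76 kΩ.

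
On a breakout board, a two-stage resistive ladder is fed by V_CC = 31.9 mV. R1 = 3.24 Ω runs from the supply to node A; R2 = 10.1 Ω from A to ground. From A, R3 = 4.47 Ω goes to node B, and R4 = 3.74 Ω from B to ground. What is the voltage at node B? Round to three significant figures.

The second stage (R3 + R4 = 8.210 Ω) loads node A in parallel with R2.
Effective lower resistance at A: R2 ‖ 8.210 = 4.529 Ω.
So V_A = 31.9 × 0.5829 = 18.60 mV.
V_B = V_A × 0.4555 = 8.471 mV.

V_B ≈ 8.47 mV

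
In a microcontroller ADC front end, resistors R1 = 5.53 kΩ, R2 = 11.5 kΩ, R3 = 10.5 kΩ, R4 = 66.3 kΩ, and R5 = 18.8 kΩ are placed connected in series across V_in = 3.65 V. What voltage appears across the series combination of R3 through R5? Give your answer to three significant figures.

V ≈ 3.10 V

Series total: ΣR = 5.53 + 11.5 + 10.5 + 66.3 + 18.8 = 112.6 kΩ.
R_{R3..R5} = 10.5 + 66.3 + 18.8 = 95.60 kΩ.
V = V_in · R/ΣR = 3.65 × 0.8488 = 3.098 V.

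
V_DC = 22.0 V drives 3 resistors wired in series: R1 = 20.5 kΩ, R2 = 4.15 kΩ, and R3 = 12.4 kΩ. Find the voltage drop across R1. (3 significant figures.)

ΣR = 20.5 + 4.15 + 12.4 = 37.05 kΩ.
V = V_DC · R/ΣR = 22.0 × 0.5533 = 12.17 V.

V ≈ 12.2 V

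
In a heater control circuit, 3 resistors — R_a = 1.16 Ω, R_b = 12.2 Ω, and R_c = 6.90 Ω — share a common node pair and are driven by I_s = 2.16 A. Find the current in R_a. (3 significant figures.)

I ≈ 1.71 A

ΣG = 1/1.16 + 1/12.2 + 1/6.90 = 1.089.
Current divider: I(R_a) = I_s · G_k/ΣG = 2.16 × (0.8621/1.089) = 2.16 × 0.7916 = 1.710 A.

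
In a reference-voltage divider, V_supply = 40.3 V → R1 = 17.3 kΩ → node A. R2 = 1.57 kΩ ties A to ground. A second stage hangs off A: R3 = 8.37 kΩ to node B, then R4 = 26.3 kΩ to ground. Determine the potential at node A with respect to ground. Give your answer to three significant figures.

V_A ≈ 3.22 V

Looking into the second stage from A: R3 + R4 = 34.67 kΩ appears in parallel with R2.
Effective lower resistance at A: R2 ‖ 34.67 = 1.502 kΩ.
First divider: V_A = V_supply · 1.502/(17.3 + 1.502) = 3.219 V.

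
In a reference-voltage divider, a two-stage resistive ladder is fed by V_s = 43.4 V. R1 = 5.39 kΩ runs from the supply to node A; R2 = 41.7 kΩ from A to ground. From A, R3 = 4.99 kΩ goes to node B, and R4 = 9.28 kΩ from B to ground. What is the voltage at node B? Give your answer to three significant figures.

Node A sees R2 in parallel with the series input of stage 2, R3 + R4 = 14.27 kΩ.
Effective lower resistance at A: R2 ‖ 14.27 = 10.63 kΩ.
First divider: V_A = V_s · 10.63/(5.39 + 10.63) = 28.80 V.
Then the unloaded second divider: V_B = V_A × R4/(R3+R4) = 28.80 × 0.6503 = 18.73 V.

V_B ≈ 18.7 V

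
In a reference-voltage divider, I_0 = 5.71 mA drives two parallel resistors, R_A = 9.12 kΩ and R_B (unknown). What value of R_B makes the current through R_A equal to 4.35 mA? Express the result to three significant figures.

Two-branch current divider: I_A = I_0 · R_B/(R_A + R_B).
With f = 0.7618, R_B = R_A · f/(1−f) = 9.12 × 3.199 = 29.17 kΩ.

R_B ≈ 29.2 kΩ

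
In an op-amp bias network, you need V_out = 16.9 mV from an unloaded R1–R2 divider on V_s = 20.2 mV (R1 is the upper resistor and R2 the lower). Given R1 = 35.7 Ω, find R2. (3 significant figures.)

R2 ≈ 183 Ω

The divider ratio is R2/(R1+R2) = 16.9/20.2 = 0.8366.
R2 = R1 · 0.8366/(1 − 0.8366) = 182.8 Ω.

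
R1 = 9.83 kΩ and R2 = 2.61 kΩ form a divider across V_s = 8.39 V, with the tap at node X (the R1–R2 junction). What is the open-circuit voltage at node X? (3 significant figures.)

V_th ≈ 1.76 V

Open-circuit (no load on X): V_th = V_s · R2/(R1 + R2) = 8.39 × 2.61/(9.830 + 2.61) = 1.760 V.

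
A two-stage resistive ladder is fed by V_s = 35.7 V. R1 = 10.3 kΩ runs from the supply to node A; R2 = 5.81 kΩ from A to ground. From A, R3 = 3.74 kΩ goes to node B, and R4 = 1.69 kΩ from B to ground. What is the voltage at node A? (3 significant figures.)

Node A sees R2 in parallel with the series input of stage 2, R3 + R4 = 5.430 kΩ.
R2 ‖ (R3+R4) = 2.807 kΩ.
First divider: V_A = V_s · 2.807/(10.3 + 2.807) = 7.645 V.

V_A ≈ 7.65 V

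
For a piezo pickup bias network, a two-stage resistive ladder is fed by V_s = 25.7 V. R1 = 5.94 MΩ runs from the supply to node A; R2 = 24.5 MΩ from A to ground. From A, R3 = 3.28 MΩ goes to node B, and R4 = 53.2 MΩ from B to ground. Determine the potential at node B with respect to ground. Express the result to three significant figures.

V_B ≈ 18.0 V

Looking into the second stage from A: R3 + R4 = 56.48 MΩ appears in parallel with R2.
Effective lower resistance at A: R2 ‖ 56.48 = 17.09 MΩ.
So V_A = 25.7 × 0.7420 = 19.07 V.
Stage 2 is unloaded, so V_B = V_A · R4/(R3+R4) = 19.07 × 53.2/56.48 = 17.96 V.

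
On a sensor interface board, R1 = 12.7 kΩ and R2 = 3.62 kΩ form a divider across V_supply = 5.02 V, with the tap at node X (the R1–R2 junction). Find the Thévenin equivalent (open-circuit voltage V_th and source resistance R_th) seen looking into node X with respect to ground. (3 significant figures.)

Open-circuit (no load on X): V_th = V_supply · R2/(R1 + R2) = 5.02 × 3.62/(12.70 + 3.62) = 1.114 V.
With V_supply suppressed (replaced by a short), R_th = R1 ‖ R2 = (12.70 × 3.62)/(12.70 + 3.62) = 2.817 kΩ.

V_th ≈ 1.11 V, R_th ≈ 2.82 kΩ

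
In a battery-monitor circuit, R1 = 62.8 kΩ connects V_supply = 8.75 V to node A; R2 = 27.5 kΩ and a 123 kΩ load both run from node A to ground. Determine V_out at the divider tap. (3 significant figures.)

V_out ≈ 2.31 V

First combine the lower leg with the load: R2 ‖ R_L = 22.48 kΩ.
Now apply the divider: V_out = 8.75 × 0.2636 = 2.306 V.
(Unloaded it would be 2.66 V; the load pulls it down.)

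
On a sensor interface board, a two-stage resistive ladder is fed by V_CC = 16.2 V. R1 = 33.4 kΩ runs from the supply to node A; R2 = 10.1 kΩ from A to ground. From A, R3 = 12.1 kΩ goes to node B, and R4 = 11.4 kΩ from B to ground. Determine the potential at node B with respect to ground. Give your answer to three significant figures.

V_B ≈ 1.37 V

Node A sees R2 in parallel with the series input of stage 2, R3 + R4 = 23.50 kΩ.
R2 ‖ (R3+R4) = 7.064 kΩ.
So V_A = 16.2 × 0.1746 = 2.828 V.
Then the unloaded second divider: V_B = V_A × R4/(R3+R4) = 2.828 × 0.4851 = 1.372 V.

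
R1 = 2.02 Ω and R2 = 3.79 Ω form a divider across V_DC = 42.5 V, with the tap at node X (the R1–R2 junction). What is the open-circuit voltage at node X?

With X open, the divider is unloaded: V_th = 42.5 × 3.79/5.810 = 27.72 V.

V_th ≈ 27.7 V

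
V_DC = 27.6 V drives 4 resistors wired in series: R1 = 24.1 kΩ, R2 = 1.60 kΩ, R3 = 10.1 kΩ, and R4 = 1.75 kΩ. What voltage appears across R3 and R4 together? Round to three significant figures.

V ≈ 8.71 V

Total series resistance ΣR = 24.1 + 1.60 + 10.1 + 1.75 = 37.55 kΩ.
R_{R3..R4} = 10.1 + 1.75 = 11.85 kΩ.
V = V_DC · R/ΣR = 27.6 × 0.3156 = 8.710 V.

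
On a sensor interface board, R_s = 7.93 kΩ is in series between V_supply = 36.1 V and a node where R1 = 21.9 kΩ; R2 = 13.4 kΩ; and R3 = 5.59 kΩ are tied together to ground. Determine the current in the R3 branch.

Combine the parallel branches: R_p = (1/21.9 + 1/13.4 + 1/5.59)⁻¹ = 3.342 kΩ.
V_A by voltage divider: V_A = 36.1 × 3.342/(7.93 + 3.342) = 10.70 V.
Branch current I = V_A/R3 = 10.70/5.59 = 1.915 mA.
(Equivalently: I_total = 3.202 mA, then current-divider fraction G_k/ΣG = 0.5979.)

I ≈ 1.91 mA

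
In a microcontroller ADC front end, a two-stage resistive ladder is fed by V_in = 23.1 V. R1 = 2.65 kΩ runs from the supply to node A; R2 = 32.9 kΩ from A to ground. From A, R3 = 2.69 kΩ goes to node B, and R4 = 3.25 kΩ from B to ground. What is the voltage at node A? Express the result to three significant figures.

V_A ≈ 15.1 V

Looking into the second stage from A: R3 + R4 = 5.940 kΩ appears in parallel with R2.
R2 ‖ (R3+R4) = 5.032 kΩ.
So V_A = 23.1 × 0.6550 = 15.13 V.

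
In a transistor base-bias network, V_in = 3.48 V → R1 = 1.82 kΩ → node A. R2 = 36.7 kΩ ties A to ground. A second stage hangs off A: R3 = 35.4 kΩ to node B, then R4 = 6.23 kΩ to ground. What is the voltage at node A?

V_A ≈ 3.18 V

Node A sees R2 in parallel with the series input of stage 2, R3 + R4 = 41.63 kΩ.
R2 ‖ (R3+R4) = 19.50 kΩ.
First divider: V_A = V_in · 19.50/(1.82 + 19.50) = 3.183 V.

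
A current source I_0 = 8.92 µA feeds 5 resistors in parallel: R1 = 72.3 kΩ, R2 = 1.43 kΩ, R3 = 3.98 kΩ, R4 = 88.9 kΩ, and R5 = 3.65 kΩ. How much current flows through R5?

Conductances: ΣG = 1/72.3 + 1/1.43 + 1/3.98 + 1/88.9 + 1/3.65 = 1.250 (1/kΩ).
Current divider: I(R5) = I_0 · G_k/ΣG = 8.92 × (0.2740/1.250) = 8.92 × 0.2192 = 1.956 µA.

I ≈ 1.96 µA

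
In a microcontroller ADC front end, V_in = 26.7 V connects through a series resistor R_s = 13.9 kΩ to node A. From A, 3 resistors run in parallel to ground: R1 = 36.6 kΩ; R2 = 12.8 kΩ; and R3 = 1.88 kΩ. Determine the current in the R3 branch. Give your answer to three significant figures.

I ≈ 1.44 mA

Combine the parallel branches: R_p = (1/36.6 + 1/12.8 + 1/1.88)⁻¹ = 1.569 kΩ.
V_A by voltage divider: V_A = 26.7 × 1.569/(13.9 + 1.569) = 2.708 V.
Branch current I = V_A/R3 = 2.708/1.88 = 1.440 mA.
(Check via current divider: I_total = 1.726 mA; share G_k/ΣG = 0.8346 → same result.)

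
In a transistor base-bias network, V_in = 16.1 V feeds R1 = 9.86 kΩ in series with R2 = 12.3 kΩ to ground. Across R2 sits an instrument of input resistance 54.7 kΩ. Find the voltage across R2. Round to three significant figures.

The load sits in parallel with R2, giving an effective lower resistance R2' = R2·R_L/(R2+R_L) = 10.04 kΩ.
Voltage divider with the loaded lower leg: V_out = 16.1 × 10.04/(9.86 + 10.04) = 16.1 × 0.5046 = 8.124 V.
(Unloaded it would be 8.94 V; the load pulls it down.)

V_out ≈ 8.12 V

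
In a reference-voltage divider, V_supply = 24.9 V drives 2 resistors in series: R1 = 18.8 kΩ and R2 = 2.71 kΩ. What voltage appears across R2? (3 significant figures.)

V ≈ 3.14 V

Total series resistance ΣR = 18.8 + 2.71 = 21.51 kΩ.
Voltage divider: V = V_supply · (2.710 / 21.51) = 24.9 × 0.1260 = 3.137 V.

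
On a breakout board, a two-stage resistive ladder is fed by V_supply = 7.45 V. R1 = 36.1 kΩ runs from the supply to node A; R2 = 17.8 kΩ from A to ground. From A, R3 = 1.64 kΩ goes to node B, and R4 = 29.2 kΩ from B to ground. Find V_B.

V_B ≈ 1.68 V

The second stage (R3 + R4 = 30.84 kΩ) loads node A in parallel with R2.
Effective lower resistance at A: R2 ‖ 30.84 = 11.29 kΩ.
So V_A = 7.45 × 0.2382 = 1.774 V.
V_B = V_A × 0.9468 = 1.680 V.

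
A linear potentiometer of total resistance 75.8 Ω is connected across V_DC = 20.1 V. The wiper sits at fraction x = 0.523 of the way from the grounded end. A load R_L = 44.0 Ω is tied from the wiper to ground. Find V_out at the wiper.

Lower segment x·R_p = 39.64 Ω; upper segment (1−x)·R_p = 36.16 Ω.
(x·R_p) ‖ R_L = 20.85 Ω.
Loaded-divider output: V_out = 20.1 × 0.3658 = 7.352 V.
(Unloaded: V_out = x·V_DC = 10.5 V.)

V_out ≈ 7.35 V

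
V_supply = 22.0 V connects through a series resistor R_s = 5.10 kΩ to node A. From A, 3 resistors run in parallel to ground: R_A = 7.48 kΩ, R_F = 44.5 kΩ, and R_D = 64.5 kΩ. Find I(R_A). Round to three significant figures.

Equivalent of the parallel group: R_p = 5.825 kΩ.
V_A = 22.0 × 5.825/10.93 = 11.73 V.
I(R_A) = V_A / R_A = 11.73/7.48 = 1.568 mA.
(Check via current divider: I_total = 2.014 mA; share G_k/ΣG = 0.7788 → same result.)

I ≈ 1.57 mA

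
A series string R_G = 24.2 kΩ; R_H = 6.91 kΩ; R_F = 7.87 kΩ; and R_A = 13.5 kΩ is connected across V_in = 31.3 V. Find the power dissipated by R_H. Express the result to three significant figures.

Series current I = V_in/ΣR = 31.3/52.48 = 0.5964 mA.
P = I²R = 0.3557 × 6.91 = 2.458 mW.

P ≈ 2.46 mW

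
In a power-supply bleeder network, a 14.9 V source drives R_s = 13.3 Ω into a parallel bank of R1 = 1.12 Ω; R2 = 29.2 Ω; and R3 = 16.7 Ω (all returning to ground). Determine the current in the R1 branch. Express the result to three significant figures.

I ≈ 0.942 A

Parallel bank: R_p = 1/(1/1.12 + 1/29.2 + 1/16.7) = 1.013 Ω.
V_A = 14.9 × 1.013/14.31 = 1.055 V.
Branch current I = V_A/R1 = 1.055/1.12 = 0.9417 A.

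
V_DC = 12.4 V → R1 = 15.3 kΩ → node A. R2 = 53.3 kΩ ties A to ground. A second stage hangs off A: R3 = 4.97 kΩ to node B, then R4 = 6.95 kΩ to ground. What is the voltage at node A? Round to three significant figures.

The second stage (R3 + R4 = 11.92 kΩ) loads node A in parallel with R2.
Effective lower resistance at A: R2 ‖ 11.92 = 9.741 kΩ.
So V_A = 12.4 × 0.3890 = 4.824 V.

V_A ≈ 4.82 V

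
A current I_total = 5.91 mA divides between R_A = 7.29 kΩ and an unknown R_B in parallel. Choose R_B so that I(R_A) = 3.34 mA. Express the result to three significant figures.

R_B ≈ 9.47 kΩ

In a two-way split, I_A/I_total = R_B/(R_A + R_B).
With f = 0.5651, R_B = R_A · f/(1−f) = 7.29 × 1.300 = 9.474 kΩ.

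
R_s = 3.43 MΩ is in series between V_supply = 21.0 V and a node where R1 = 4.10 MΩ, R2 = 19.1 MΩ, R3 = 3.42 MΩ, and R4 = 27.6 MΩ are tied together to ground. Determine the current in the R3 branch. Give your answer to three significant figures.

Parallel bank: R_p = 1/(1/4.10 + 1/19.1 + 1/3.42 + 1/27.6) = 1.600 MΩ.
V_A = 21.0 × 1.600/5.030 = 6.681 V.
Branch current I = V_A/R3 = 6.681/3.42 = 1.953 µA.
(Equivalently: I_total = 4.175 µA, then current-divider fraction G_k/ΣG = 0.4679.)

I ≈ 1.95 µA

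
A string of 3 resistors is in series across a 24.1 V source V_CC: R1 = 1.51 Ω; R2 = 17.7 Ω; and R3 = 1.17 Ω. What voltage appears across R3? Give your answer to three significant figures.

V ≈ 1.38 V

Series total: ΣR = 1.51 + 17.7 + 1.17 = 20.38 Ω.
By the voltage-divider rule, V = 24.1 × 1.170/20.38 = 1.384 V.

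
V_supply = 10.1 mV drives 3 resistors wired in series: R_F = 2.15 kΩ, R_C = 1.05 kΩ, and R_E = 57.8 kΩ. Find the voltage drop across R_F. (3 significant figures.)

ΣR = 2.15 + 1.05 + 57.8 = 61.00 kΩ.
By the voltage-divider rule, V = 10.1 × 2.150/61.00 = 0.3560 mV.

V ≈ 0.356 mV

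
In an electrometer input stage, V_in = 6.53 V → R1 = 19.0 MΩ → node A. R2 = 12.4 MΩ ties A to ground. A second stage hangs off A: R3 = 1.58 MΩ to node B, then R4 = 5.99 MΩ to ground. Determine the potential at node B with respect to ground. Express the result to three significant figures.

The second stage (R3 + R4 = 7.570 MΩ) loads node A in parallel with R2.
R2 ‖ (R3+R4) = 4.700 MΩ.
First divider: V_A = V_in · 4.700/(19.0 + 4.700) = 1.295 V.
V_B = V_A × 0.7913 = 1.025 V.

V_B ≈ 1.02 V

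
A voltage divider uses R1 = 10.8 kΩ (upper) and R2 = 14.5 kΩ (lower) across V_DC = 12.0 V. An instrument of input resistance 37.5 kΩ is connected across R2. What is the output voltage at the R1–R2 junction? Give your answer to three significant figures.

V_out ≈ 5.90 V

The load sits in parallel with R2, giving an effective lower resistance R2' = R2·R_L/(R2+R_L) = 10.46 kΩ.
Now apply the divider: V_out = 12.0 × 0.4919 = 5.903 V.
(Unloaded it would be 6.88 V; the load pulls it down.)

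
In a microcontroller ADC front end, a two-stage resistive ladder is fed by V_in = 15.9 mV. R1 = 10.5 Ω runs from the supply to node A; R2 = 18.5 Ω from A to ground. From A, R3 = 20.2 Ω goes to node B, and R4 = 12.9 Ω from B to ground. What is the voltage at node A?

V_A ≈ 8.44 mV

Node A sees R2 in parallel with the series input of stage 2, R3 + R4 = 33.10 Ω.
R2 ‖ (R3+R4) = 11.87 Ω.
First divider: V_A = V_in · 11.87/(10.5 + 11.87) = 8.436 mV.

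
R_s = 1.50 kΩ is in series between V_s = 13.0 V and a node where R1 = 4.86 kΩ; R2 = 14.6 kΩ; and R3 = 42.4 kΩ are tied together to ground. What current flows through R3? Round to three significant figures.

I ≈ 0.212 mA

Combine the parallel branches: R_p = (1/4.86 + 1/14.6 + 1/42.4)⁻¹ = 3.358 kΩ.
V_A by voltage divider: V_A = 13.0 × 3.358/(1.50 + 3.358) = 8.986 V.
I(R3) = V_A / R3 = 8.986/42.4 = 0.2119 mA.
(Equivalently: I_total = 2.676 mA, then current-divider fraction G_k/ΣG = 0.07919.)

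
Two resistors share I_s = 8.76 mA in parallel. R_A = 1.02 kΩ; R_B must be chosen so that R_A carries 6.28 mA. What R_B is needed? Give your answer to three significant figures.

In a two-way split, I_A/I_s = R_B/(R_A + R_B).
With f = 0.7169, R_B = R_A · f/(1−f) = 1.02 × 2.532 = 2.583 kΩ.

R_B ≈ 2.58 kΩ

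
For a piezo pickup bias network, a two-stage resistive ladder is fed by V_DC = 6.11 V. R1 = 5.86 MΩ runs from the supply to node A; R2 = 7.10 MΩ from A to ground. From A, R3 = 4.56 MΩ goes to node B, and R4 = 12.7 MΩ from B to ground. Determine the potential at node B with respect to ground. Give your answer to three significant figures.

V_B ≈ 2.08 V

Looking into the second stage from A: R3 + R4 = 17.26 MΩ appears in parallel with R2.
Effective lower resistance at A: R2 ‖ 17.26 = 5.031 MΩ.
V_A = 6.11 × 5.031/(5.86 + 5.031) = 2.822 V.
Stage 2 is unloaded, so V_B = V_A · R4/(R3+R4) = 2.822 × 12.7/17.26 = 2.077 V.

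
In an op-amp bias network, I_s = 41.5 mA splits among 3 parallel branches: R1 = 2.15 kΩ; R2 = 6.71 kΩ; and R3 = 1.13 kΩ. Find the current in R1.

ΣG = 1/2.15 + 1/6.71 + 1/1.13 = 1.499.
Current divider: I(R1) = I_s · G_k/ΣG = 41.5 × (0.4651/1.499) = 41.5 × 0.3103 = 12.88 mA.

I ≈ 12.9 mA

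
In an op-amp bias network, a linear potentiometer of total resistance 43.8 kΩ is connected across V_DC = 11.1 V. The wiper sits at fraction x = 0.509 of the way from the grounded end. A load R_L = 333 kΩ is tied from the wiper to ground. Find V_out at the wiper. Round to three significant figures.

The pot divides into 21.51 kΩ above the wiper and 22.29 kΩ below.
Lower segment in parallel with the load: 22.29 ‖ 333 = 20.90 kΩ.
V_out = 11.1 × 20.90/(21.51 + 20.90) = 5.470 V.

V_out ≈ 5.47 V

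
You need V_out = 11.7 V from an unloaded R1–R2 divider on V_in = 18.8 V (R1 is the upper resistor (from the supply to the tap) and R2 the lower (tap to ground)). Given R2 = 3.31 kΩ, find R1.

Required fraction k = V_out/V_in = 0.6223.
Rearranging, R1 = R2·(1−k)/k = 3.31 × 0.6068 = 2.009 kΩ.

R1 ≈ 2.01 kΩ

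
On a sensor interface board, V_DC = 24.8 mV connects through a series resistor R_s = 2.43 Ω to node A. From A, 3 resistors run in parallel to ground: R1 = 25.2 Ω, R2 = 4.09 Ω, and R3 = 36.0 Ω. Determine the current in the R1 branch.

I ≈ 0.560 mA

Parallel bank: R_p = 1/(1/25.2 + 1/4.09 + 1/36.0) = 3.206 Ω.
Node voltage V_A = V_DC · R_p/(R_s + R_p) = 24.8 × 0.5688 = 14.11 mV.
Branch current I = V_A/R1 = 14.11/25.2 = 0.5598 mA.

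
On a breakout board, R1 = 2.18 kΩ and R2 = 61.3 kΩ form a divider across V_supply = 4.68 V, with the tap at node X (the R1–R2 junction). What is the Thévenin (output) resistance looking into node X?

Looking into X with the source shorted: R_th = R1·R2/(R1+R2) = 2.180 × 61.3/63.48 = 2.105 kΩ.

R_th ≈ 2.11 kΩ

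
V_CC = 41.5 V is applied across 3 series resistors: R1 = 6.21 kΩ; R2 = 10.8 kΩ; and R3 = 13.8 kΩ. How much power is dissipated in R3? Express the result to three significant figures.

ΣR = 30.81 kΩ → I = 41.5/30.81 = 1.347 mA.
P = I²R = 1.814 × 13.8 = 25.04 mW.

P ≈ 25.0 mW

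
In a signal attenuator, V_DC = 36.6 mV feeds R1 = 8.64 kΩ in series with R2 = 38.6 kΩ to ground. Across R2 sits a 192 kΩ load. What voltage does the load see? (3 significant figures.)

R2 ‖ R_L = (38.6 × 192)/(38.6 + 192) = 32.14 kΩ.
Voltage divider with the loaded lower leg: V_out = 36.6 × 32.14/(8.64 + 32.14) = 36.6 × 0.7881 = 28.85 mV.
(Unloaded it would be 29.9 mV; the load pulls it down.)

V_out ≈ 28.8 mV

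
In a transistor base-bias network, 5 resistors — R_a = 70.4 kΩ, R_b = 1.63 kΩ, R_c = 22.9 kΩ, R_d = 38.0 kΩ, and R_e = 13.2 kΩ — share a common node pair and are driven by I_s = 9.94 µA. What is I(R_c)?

I ≈ 0.561 µA

Conductances: ΣG = 1/70.4 + 1/1.63 + 1/22.9 + 1/38.0 + 1/13.2 = 0.7734 (1/kΩ).
R_c takes the fraction G_k/ΣG = 0.04367/0.7734 = 0.05646, so I = 9.94 × 0.05646 = 0.5612 µA.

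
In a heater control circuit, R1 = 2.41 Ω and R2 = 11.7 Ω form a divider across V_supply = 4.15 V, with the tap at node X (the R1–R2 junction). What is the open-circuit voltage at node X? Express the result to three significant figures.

V_th ≈ 3.44 V

V_th is the unloaded tap voltage: V_supply · R2/(R1+R2) = 4.15 × 0.8292 = 3.441 V.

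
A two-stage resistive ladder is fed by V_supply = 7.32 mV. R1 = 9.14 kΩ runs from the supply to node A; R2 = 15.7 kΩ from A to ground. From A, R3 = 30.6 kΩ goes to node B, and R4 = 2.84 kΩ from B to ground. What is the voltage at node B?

V_B ≈ 0.335 mV

Looking into the second stage from A: R3 + R4 = 33.44 kΩ appears in parallel with R2.
Effective lower resistance at A: R2 ‖ 33.44 = 10.68 kΩ.
So V_A = 7.32 × 0.5389 = 3.945 mV.
Then the unloaded second divider: V_B = V_A × R4/(R3+R4) = 3.945 × 0.08493 = 0.3350 mV.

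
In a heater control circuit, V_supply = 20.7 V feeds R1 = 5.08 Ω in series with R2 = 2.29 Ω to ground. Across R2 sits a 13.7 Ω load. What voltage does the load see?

V_out ≈ 5.77 V

First combine the lower leg with the load: R2 ‖ R_L = 1.962 Ω.
Then V_out = V_supply · R2'/(R1 + R2') = 20.7 × 1.962/7.042 = 5.767 V.
(Unloaded it would be 6.43 V; the load pulls it down.)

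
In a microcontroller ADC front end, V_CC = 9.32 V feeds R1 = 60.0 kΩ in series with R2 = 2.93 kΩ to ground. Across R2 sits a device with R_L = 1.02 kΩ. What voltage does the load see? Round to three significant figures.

V_out ≈ 0.116 V

R2 ‖ R_L = (2.93 × 1.02)/(2.93 + 1.02) = 0.7566 kΩ.
Voltage divider with the loaded lower leg: V_out = 9.32 × 0.7566/(60.0 + 0.7566) = 9.32 × 0.01245 = 0.1161 V.
(Unloaded it would be 0.434 V; the load pulls it down.)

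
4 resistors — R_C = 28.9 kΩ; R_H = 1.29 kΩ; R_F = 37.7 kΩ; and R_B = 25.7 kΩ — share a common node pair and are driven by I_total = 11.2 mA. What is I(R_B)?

Conductances: ΣG = 1/28.9 + 1/1.29 + 1/37.7 + 1/25.7 = 0.8752 (1/kΩ).
R_B takes the fraction G_k/ΣG = 0.03891/0.8752 = 0.04446, so I = 11.2 × 0.04446 = 0.4979 mA.

I ≈ 0.498 mA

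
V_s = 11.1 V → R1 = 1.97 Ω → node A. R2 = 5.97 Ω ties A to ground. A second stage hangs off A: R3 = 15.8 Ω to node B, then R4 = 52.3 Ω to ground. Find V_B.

Looking into the second stage from A: R3 + R4 = 68.10 Ω appears in parallel with R2.
Effective lower resistance at A: R2 ‖ 68.10 = 5.489 Ω.
First divider: V_A = V_s · 5.489/(1.97 + 5.489) = 8.168 V.
Stage 2 is unloaded, so V_B = V_A · R4/(R3+R4) = 8.168 × 52.3/68.10 = 6.273 V.

V_B ≈ 6.27 V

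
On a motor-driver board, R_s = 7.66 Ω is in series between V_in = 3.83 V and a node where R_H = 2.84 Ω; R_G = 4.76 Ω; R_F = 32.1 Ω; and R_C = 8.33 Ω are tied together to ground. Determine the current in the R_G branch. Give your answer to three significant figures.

Parallel bank: R_p = 1/(1/2.84 + 1/4.76 + 1/32.1 + 1/8.33) = 1.402 Ω.
V_A = 3.83 × 1.402/9.062 = 0.5925 V.
I(R_G) = V_A / R_G = 0.5925/4.76 = 0.1245 A.

I ≈ 0.124 A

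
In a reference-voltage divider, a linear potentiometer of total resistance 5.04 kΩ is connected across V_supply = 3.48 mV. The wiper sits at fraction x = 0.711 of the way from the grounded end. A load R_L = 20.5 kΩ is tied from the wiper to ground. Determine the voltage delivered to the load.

V_out ≈ 2.36 mV

The pot divides into 1.457 kΩ above the wiper and 3.583 kΩ below.
Lower segment in parallel with the load: 3.583 ‖ 20.5 = 3.050 kΩ.
Loaded-divider output: V_out = 3.48 × 0.6768 = 2.355 mV.
(Unloaded: V_out = x·V_supply = 2.47 mV.)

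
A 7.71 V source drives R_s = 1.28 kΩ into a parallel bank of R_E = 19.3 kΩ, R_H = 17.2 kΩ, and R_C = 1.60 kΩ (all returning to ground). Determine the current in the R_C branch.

I ≈ 2.48 mA

Combine the parallel branches: R_p = (1/19.3 + 1/17.2 + 1/1.60)⁻¹ = 1.361 kΩ.
V_A = 7.71 × 1.361/2.641 = 3.973 V.
Branch current I = V_A/R_C = 3.973/1.60 = 2.483 mA.
(Equivalently: I_total = 2.920 mA, then current-divider fraction G_k/ΣG = 0.8504.)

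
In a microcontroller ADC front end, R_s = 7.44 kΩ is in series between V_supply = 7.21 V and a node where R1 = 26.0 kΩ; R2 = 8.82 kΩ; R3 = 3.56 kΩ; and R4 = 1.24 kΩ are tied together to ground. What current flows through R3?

Parallel bank: R_p = 1/(1/26.0 + 1/8.82 + 1/3.56 + 1/1.24) = 0.8070 kΩ.
Node voltage V_A = V_supply · R_p/(R_s + R_p) = 7.21 × 0.09785 = 0.7055 V.
I(R3) = V_A / R3 = 0.7055/3.56 = 0.1982 mA.

I ≈ 0.198 mA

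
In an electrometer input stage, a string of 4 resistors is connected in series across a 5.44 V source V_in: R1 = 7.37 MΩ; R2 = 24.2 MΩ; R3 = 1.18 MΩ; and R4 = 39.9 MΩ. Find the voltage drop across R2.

Series total: ΣR = 7.37 + 24.2 + 1.18 + 39.9 = 72.65 MΩ.
By the voltage-divider rule, V = 5.44 × 24.20/72.65 = 1.812 V.

V ≈ 1.81 V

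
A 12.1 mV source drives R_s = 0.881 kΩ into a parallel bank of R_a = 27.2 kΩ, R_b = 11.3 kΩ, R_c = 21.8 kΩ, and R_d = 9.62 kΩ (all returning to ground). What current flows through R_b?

I ≈ 0.862 µA

Combine the parallel branches: R_p = (1/27.2 + 1/11.3 + 1/21.8 + 1/9.62)⁻¹ = 3.635 kΩ.
V_A by voltage divider: V_A = 12.1 × 3.635/(0.881 + 3.635) = 9.740 mV.
Branch current I = V_A/R_b = 9.740/11.3 = 0.8619 µA.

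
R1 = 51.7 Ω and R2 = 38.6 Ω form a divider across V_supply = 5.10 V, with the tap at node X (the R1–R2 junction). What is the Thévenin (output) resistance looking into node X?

R_th ≈ 22.1 Ω

Looking into X with the source shorted: R_th = R1·R2/(R1+R2) = 51.70 × 38.6/90.30 = 22.10 Ω.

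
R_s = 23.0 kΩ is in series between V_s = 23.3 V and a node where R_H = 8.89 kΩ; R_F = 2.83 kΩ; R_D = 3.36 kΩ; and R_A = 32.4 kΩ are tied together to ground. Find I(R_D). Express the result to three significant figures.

Equivalent of the parallel group: R_p = 1.259 kΩ.
Node voltage V_A = V_s · R_p/(R_s + R_p) = 23.3 × 0.05190 = 1.209 V.
Branch current I = V_A/R_D = 1.209/3.36 = 0.3599 mA.
(Equivalently: I_total = 0.9605 mA, then current-divider fraction G_k/ΣG = 0.3747.)

I ≈ 0.360 mA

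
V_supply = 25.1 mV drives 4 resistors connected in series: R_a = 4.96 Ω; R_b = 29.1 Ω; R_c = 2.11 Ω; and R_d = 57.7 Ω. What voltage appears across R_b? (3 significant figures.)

V ≈ 7.78 mV

Series total: ΣR = 4.96 + 29.1 + 2.11 + 57.7 = 93.87 Ω.
V = V_supply · R/ΣR = 25.1 × 0.3100 = 7.781 mV.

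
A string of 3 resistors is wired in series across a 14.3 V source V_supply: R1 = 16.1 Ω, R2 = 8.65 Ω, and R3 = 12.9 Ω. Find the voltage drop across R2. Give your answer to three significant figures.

Total series resistance ΣR = 16.1 + 8.65 + 12.9 = 37.65 Ω.
V = V_supply · R/ΣR = 14.3 × 0.2297 = 3.285 V.

V ≈ 3.29 V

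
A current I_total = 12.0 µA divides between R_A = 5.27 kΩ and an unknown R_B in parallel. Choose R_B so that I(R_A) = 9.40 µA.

R_B ≈ 19.1 kΩ

In a two-way split, I_A/I_total = R_B/(R_A + R_B).
9.40/12.0 = R_B/(R_A + R_B) → R_B = R_A · (0.7833)/(1 − 0.7833) = 5.27 × 3.615 = 19.05 kΩ.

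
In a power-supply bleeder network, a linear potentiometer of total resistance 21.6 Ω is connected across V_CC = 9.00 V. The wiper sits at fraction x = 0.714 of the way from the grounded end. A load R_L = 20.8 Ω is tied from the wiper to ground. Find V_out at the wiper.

V_out ≈ 5.30 V

The pot divides into 6.178 Ω above the wiper and 15.42 Ω below.
(x·R_p) ‖ R_L = 8.856 Ω.
Loaded-divider output: V_out = 9.00 × 0.5891 = 5.302 V.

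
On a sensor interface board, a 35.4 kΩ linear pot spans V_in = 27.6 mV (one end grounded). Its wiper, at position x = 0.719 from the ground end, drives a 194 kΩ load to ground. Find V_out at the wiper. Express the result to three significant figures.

The pot divides into 9.947 kΩ above the wiper and 25.45 kΩ below.
(x·R_p) ‖ R_L = 22.50 kΩ.
V_out = 27.6 × 22.50/(9.947 + 22.50) = 19.14 mV.

V_out ≈ 19.1 mV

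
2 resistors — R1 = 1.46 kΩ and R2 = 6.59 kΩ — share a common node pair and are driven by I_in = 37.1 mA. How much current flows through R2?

I ≈ 6.73 mA

With just two branches, the current splits inversely with resistance.
I(R2) = 37.1 × 1.46/(1.46 + 6.59) = 37.1 × 0.1814 = 6.729 mA.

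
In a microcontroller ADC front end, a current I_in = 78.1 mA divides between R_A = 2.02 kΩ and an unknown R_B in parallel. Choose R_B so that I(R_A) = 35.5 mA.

In a two-way split, I_A/I_in = R_B/(R_A + R_B).
With f = 0.4545, R_B = R_A · f/(1−f) = 2.02 × 0.8333 = 1.683 kΩ.

R_B ≈ 1.68 kΩ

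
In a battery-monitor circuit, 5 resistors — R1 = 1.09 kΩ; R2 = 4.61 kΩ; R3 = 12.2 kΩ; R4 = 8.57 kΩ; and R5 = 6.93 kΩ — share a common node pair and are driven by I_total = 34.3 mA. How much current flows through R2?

ΣG = 1/1.09 + 1/4.61 + 1/12.2 + 1/8.57 + 1/6.93 = 1.477.
Current divider: I(R2) = I_total · G_k/ΣG = 34.3 × (0.2169/1.477) = 34.3 × 0.1468 = 5.036 mA.

I ≈ 5.04 mA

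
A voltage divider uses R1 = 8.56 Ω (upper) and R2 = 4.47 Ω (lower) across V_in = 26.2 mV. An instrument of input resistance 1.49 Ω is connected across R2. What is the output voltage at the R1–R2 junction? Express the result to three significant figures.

V_out ≈ 3.03 mV

R2 ‖ R_L = (4.47 × 1.49)/(4.47 + 1.49) = 1.117 Ω.
Voltage divider with the loaded lower leg: V_out = 26.2 × 1.117/(8.56 + 1.117) = 26.2 × 0.1155 = 3.025 mV.
(Unloaded it would be 8.99 mV; the load pulls it down.)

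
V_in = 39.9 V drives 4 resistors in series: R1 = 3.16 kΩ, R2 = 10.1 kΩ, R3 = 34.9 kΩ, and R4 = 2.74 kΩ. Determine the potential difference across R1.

Series total: ΣR = 3.16 + 10.1 + 34.9 + 2.74 = 50.90 kΩ.
V = V_in · R/ΣR = 39.9 × 0.06208 = 2.477 V.

V ≈ 2.48 V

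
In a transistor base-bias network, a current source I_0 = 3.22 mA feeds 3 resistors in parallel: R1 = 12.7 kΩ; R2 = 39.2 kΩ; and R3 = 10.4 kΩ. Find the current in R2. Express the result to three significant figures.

Total conductance ΣG = 1/12.7 + 1/39.2 + 1/10.4 = 0.2004 (units of 1/kΩ).
By the current-divider rule, I = I_0 · G_k/ΣG = 3.22 × 0.1273 = 0.4099 mA.

I ≈ 0.410 mA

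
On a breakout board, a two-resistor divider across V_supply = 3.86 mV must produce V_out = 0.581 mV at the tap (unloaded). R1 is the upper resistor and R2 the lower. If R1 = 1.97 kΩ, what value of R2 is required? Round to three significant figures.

R2 ≈ 0.349 kΩ

Required fraction k = V_out/V_supply = 0.1505.
Rearranging, R2 = R1·k/(1−k) = 1.97 × 0.1772 = 0.3491 kΩ.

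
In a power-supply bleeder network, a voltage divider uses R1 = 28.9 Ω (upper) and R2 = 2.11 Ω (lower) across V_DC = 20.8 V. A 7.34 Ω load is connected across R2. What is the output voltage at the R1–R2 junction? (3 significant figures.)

V_out ≈ 1.12 V

R2 ‖ R_L = (2.11 × 7.34)/(2.11 + 7.34) = 1.639 Ω.
Voltage divider with the loaded lower leg: V_out = 20.8 × 1.639/(28.9 + 1.639) = 20.8 × 0.05367 = 1.116 V.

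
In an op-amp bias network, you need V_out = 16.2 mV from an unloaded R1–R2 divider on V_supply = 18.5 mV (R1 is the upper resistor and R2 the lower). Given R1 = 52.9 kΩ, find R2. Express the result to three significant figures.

The divider ratio is R2/(R1+R2) = 16.2/18.5 = 0.8757.
Rearranging, R2 = R1·k/(1−k) = 52.9 × 7.043 = 372.6 kΩ.

R2 ≈ 373 kΩ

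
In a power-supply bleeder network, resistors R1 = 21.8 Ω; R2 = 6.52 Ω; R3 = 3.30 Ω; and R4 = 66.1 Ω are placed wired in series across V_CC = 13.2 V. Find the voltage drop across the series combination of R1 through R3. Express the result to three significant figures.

ΣR = 21.8 + 6.52 + 3.30 + 66.1 = 97.72 Ω.
R_{R1..R3} = 21.8 + 6.52 + 3.30 = 31.62 Ω.
V = V_CC · R/ΣR = 13.2 × 0.3236 = 4.271 V.

V ≈ 4.27 V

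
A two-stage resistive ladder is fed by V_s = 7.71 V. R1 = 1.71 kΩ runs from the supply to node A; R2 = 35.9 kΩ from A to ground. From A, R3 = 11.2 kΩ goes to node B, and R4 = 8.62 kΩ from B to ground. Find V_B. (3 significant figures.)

V_B ≈ 2.96 V

The second stage (R3 + R4 = 19.82 kΩ) loads node A in parallel with R2.
R2 ‖ (R3+R4) = 12.77 kΩ.
First divider: V_A = V_s · 12.77/(1.71 + 12.77) = 6.799 V.
V_B = V_A × 0.4349 = 2.957 V.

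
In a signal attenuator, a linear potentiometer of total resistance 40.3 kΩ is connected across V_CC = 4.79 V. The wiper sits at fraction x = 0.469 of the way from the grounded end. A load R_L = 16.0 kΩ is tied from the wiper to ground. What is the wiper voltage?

Lower segment x·R_p = 18.90 kΩ; upper segment (1−x)·R_p = 21.40 kΩ.
Lower segment in parallel with the load: 18.90 ‖ 16.0 = 8.665 kΩ.
V_out = 4.79 × 8.665/(21.40 + 8.665) = 1.381 V.

V_out ≈ 1.38 V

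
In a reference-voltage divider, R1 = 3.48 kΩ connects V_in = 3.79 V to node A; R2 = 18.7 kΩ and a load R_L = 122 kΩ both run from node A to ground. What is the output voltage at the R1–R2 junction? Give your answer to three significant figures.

The load sits in parallel with R2, giving an effective lower resistance R2' = R2·R_L/(R2+R_L) = 16.21 kΩ.
Voltage divider with the loaded lower leg: V_out = 3.79 × 16.21/(3.48 + 16.21) = 3.79 × 0.8233 = 3.120 V.

V_out ≈ 3.12 V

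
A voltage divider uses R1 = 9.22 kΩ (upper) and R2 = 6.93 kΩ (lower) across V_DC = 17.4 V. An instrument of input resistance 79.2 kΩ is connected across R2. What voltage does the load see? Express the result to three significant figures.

V_out ≈ 7.11 V

The load sits in parallel with R2, giving an effective lower resistance R2' = R2·R_L/(R2+R_L) = 6.372 kΩ.
Voltage divider with the loaded lower leg: V_out = 17.4 × 6.372/(9.22 + 6.372) = 17.4 × 0.4087 = 7.111 V.
(Unloaded it would be 7.47 V; the load pulls it down.)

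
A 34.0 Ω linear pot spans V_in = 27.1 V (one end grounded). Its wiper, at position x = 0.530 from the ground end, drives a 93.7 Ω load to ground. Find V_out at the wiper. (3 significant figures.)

V_out ≈ 13.2 V

Split the track: R_lower = x·R_p = 18.02 Ω, R_upper = (1−x)·R_p = 15.98 Ω.
Lower segment in parallel with the load: 18.02 ‖ 93.7 = 15.11 Ω.
Then V_out = V_in · 15.11/(15.98 + 15.11) = 13.17 V.
(Unloaded: V_out = x·V_in = 14.4 V.)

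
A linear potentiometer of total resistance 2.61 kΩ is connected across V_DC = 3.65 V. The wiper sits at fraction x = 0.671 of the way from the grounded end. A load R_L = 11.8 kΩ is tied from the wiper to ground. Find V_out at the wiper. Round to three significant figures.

The pot divides into 0.8587 kΩ above the wiper and 1.751 kΩ below.
Lower segment in parallel with the load: 1.751 ‖ 11.8 = 1.525 kΩ.
Loaded-divider output: V_out = 3.65 × 0.6398 = 2.335 V.

V_out ≈ 2.34 V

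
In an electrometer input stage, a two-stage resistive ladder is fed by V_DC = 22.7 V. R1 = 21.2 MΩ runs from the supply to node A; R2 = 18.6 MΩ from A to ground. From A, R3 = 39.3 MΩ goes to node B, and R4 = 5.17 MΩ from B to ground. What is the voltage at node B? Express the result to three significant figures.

The second stage (R3 + R4 = 44.47 MΩ) loads node A in parallel with R2.
R2 ‖ (R3+R4) = 13.11 MΩ.
So V_A = 22.7 × 0.3822 = 8.676 V.
V_B = V_A × 0.1163 = 1.009 V.

V_B ≈ 1.01 V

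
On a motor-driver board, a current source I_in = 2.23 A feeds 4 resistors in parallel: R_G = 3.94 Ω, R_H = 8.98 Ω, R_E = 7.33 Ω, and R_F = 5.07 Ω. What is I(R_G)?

I ≈ 0.810 A

ΣG = 1/3.94 + 1/8.98 + 1/7.33 + 1/5.07 = 0.6988.
Current divider: I(R_G) = I_in · G_k/ΣG = 2.23 × (0.2538/0.6988) = 2.23 × 0.3632 = 0.8099 A.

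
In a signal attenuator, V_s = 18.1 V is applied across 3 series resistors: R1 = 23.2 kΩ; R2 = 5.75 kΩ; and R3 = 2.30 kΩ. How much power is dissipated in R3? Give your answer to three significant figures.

ΣR = 31.25 kΩ → I = 18.1/31.25 = 0.5792 mA.
P(R3) = I²·R3 = (0.5792)² × 2.30 = 0.7716 mW.

P ≈ 0.772 mW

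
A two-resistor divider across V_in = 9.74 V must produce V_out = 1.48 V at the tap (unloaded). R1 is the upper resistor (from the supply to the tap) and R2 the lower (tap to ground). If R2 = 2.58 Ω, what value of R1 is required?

R1 ≈ 14.4 Ω

V_out/V_in = R2/(R1+R2) = 0.1520.
Rearranging, R1 = R2·(1−k)/k = 2.58 × 5.581 = 14.40 Ω.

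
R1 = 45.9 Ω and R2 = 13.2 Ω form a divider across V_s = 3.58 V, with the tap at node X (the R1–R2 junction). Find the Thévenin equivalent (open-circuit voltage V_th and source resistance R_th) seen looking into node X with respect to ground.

V_th ≈ 0.800 V, R_th ≈ 10.3 Ω

V_th is the unloaded tap voltage: V_s · R2/(R1+R2) = 3.58 × 0.2234 = 0.7996 V.
Zeroing V_s shorts the top of R1 to ground, so R_th = R1 ‖ R2 = 10.25 Ω.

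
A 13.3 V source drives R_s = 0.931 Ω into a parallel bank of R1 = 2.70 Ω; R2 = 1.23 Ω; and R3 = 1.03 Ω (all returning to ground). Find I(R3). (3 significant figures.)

Equivalent of the parallel group: R_p = 0.4642 Ω.
V_A = 13.3 × 0.4642/1.395 = 4.425 V.
I(R3) = V_A / R3 = 4.425/1.03 = 4.296 A.
(Equivalently: I_total = 9.533 A, then current-divider fraction G_k/ΣG = 0.4507.)

I ≈ 4.30 A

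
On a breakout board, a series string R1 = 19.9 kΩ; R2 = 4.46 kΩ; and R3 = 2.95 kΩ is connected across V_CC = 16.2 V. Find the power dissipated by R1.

ΣR = 27.31 kΩ → I = 16.2/27.31 = 0.5932 mA.
V(R1) = I·R = 11.80 V; P = V·I = 11.80 × 0.5932 = 7.002 mW.

P ≈ 7.00 mW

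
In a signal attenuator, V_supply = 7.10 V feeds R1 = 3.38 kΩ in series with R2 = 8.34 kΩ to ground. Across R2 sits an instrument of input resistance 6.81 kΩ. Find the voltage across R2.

V_out ≈ 3.73 V

The load sits in parallel with R2, giving an effective lower resistance R2' = R2·R_L/(R2+R_L) = 3.749 kΩ.
Then V_out = V_supply · R2'/(R1 + R2') = 7.10 × 3.749/7.129 = 3.734 V.
(Unloaded it would be 5.05 V; the load pulls it down.)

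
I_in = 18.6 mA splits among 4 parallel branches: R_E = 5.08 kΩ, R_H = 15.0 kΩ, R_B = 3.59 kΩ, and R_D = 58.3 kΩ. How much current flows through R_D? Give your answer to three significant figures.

Total conductance ΣG = 1/5.08 + 1/15.0 + 1/3.59 + 1/58.3 = 0.5592 (units of 1/kΩ).
By the current-divider rule, I = I_in · G_k/ΣG = 18.6 × 0.03067 = 0.5705 mA.

I ≈ 0.571 mA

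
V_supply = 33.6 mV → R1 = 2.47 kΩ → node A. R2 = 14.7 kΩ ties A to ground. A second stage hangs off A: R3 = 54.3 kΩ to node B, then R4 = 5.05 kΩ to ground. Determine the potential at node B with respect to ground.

The second stage (R3 + R4 = 59.35 kΩ) loads node A in parallel with R2.
Effective lower resistance at A: R2 ‖ 59.35 = 11.78 kΩ.
So V_A = 33.6 × 0.8267 = 27.78 mV.
V_B = V_A × 0.08509 = 2.363 mV.

V_B ≈ 2.36 mV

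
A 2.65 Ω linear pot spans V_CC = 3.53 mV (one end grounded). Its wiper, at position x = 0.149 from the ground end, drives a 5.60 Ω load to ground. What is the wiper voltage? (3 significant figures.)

V_out ≈ 0.496 mV

Lower segment x·R_p = 0.3948 Ω; upper segment (1−x)·R_p = 2.255 Ω.
(x·R_p) ‖ R_L = 0.3688 Ω.
V_out = 3.53 × 0.3688/(2.255 + 0.3688) = 0.4962 mV.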